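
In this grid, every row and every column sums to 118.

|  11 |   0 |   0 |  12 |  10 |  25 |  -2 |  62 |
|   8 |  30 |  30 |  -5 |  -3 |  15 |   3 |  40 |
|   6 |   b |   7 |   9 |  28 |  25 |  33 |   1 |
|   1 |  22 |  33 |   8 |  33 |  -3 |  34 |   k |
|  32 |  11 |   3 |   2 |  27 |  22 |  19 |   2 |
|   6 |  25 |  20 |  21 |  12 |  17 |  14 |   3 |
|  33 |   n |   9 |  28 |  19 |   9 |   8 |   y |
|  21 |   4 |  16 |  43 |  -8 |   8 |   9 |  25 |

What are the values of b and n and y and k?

The known cells in row 3 total 109, leaving 118 − 109 = 9 for the blank.
The known cells in column 2 total 101, leaving 118 − 101 = 17 for the blank.
The known cells in row 7 total 123, leaving 118 − 123 = -5 for the blank.
The known cells in row 4 total 128, leaving 118 − 128 = -10 for the blank.

b = 9, n = 17, y = -5, k = -10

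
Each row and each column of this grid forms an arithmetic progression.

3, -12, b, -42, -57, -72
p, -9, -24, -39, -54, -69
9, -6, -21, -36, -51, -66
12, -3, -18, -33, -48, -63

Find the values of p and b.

p = 6, b = -27

Along each row the entries change by -15 per step; down each column they change by 3.
Row 2: from -9 at column 2, stepping by -15 to column 1 gives 6.
Row 1: from 3 at column 1, stepping by -15 to column 3 gives -27.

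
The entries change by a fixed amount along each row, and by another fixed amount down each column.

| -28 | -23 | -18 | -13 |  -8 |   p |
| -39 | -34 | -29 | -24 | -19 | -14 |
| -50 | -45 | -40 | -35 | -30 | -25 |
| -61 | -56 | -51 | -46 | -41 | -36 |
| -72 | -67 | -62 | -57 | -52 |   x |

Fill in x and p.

x = -47, p = -3

Along each row the entries change by 5 per step; down each column they change by -11.
Row 5: from -72 at column 1, stepping by 5 to column 6 gives -47.
Row 1: from -28 at column 1, stepping by 5 to column 6 gives -3.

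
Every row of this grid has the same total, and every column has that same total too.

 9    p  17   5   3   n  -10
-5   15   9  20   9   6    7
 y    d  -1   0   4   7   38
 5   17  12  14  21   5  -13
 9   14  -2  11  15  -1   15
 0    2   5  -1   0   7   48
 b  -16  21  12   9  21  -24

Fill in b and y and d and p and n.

b = 38, y = 5, d = 8, p = 21, n = 16

Rows 2 and 4 both sum to 61, so that's the common total.
Column 6: 6 + 7 + 5 − 1 + 7 + 21 = 45, so its missing entry is 61 − 45 = 16.
Row 1: 9 + 17 + 5 + 3 + 16 − 10 = 40, so its missing entry is 61 − 40 = 21.
Column 2: 21 + 15 + 17 + 14 + 2 − 16 = 53, so its missing entry is 61 − 53 = 8.
Row 3: 8 − 1 + 0 + 4 + 7 + 38 = 56, so its missing entry is 61 − 56 = 5.
Row 7: -16 + 21 + 12 + 9 + 21 − 24 = 23, so its missing entry is 61 − 23 = 38.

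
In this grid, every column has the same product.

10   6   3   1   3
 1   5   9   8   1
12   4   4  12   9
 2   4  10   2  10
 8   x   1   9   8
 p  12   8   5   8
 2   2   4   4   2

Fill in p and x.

p = 9, x = 3

Columns 4 and 5 each multiply to 34560, so every column has product 34560.
Column 1: 10×1×12×2×8×2 = 3840, so the missing entry is 34560 ÷ 3840 = 9.
Column 2: 6×5×4×4×12×2 = 11520, so the missing entry is 34560 ÷ 11520 = 3.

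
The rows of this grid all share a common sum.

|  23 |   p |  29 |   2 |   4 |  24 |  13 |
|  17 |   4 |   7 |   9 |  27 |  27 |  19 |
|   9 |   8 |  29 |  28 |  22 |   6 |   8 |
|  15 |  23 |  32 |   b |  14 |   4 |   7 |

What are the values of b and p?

b = 15, p = 15

The complete rows each total 110.
Row 4 is missing 110 − 95 = 15 (since 15 + 23 + 32 + 14 + 4 + 7 = 95).
Row 1 is missing 110 − 95 = 15 (since 23 + 29 + 2 + 4 + 24 + 13 = 95).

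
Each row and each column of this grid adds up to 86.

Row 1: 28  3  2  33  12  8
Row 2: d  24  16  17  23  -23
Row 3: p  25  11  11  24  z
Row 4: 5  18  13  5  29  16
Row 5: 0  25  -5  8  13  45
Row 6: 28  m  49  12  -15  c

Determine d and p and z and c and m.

d = 29, p = -4, z = 19, c = 21, m = -9

Column 2: 3 + 24 + 25 + 18 + 25 = 95, so its missing entry is 86 − 95 = -9.
Row 6: 28 − 9 + 49 + 12 − 15 = 65, so its missing entry is 86 − 65 = 21.
Row 2: 24 + 16 + 17 + 23 − 23 = 57, so its missing entry is 86 − 57 = 29.
Column 1: 28 + 29 + 5 + 0 + 28 = 90, so its missing entry is 86 − 90 = -4.
Row 3: -4 + 25 + 11 + 11 + 24 = 67, so its missing entry is 86 − 67 = 19.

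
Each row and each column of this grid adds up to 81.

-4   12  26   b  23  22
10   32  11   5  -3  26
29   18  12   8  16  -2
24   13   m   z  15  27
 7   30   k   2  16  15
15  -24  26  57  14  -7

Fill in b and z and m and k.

The known cells in row 1 total 79, leaving 81 − 79 = 2 for the blank.
The known cells in column 4 total 74, leaving 81 − 74 = 7 for the blank.
The known cells in row 4 total 86, leaving 81 − 86 = -5 for the blank.
The known cells in row 5 total 70, leaving 81 − 70 = 11 for the blank.

b = 2, z = 7, m = -5, k = 11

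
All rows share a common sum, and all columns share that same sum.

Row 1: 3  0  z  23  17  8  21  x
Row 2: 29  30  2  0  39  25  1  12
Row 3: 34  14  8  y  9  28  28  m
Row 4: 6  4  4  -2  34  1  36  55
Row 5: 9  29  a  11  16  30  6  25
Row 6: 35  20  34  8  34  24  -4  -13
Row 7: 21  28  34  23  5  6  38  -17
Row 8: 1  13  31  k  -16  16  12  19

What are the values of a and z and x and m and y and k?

Rows 2 and 4 both sum to 138, so that's the common total.
Row 5: 9 + 29 + 11 + 16 + 30 + 6 + 25 = 126, so its missing entry is 138 − 126 = 12.
Row 8: 1 + 13 + 31 − 16 + 16 + 12 + 19 = 76, so its missing entry is 138 − 76 = 62.
Column 4: 23 + 0 − 2 + 11 + 8 + 23 + 62 = 125, so its missing entry is 138 − 125 = 13.
Row 3: 34 + 14 + 8 + 13 + 9 + 28 + 28 = 134, so its missing entry is 138 − 134 = 4.
Column 8: 12 + 4 + 55 + 25 − 13 − 17 + 19 = 85, so its missing entry is 138 − 85 = 53.
Row 1: 3 + 0 + 23 + 17 + 8 + 21 + 53 = 125, so its missing entry is 138 − 125 = 13.

a = 12, z = 13, x = 53, m = 4, y = 13, k = 62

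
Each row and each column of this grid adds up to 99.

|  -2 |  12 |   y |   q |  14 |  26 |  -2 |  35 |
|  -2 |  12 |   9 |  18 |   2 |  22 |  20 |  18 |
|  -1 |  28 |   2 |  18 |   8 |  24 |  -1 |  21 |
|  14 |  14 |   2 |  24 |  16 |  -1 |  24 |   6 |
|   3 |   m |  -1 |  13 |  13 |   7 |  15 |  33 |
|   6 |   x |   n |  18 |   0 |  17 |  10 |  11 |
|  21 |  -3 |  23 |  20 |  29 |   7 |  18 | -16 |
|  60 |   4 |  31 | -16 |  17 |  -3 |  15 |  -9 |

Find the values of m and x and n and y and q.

Column 4: 18 + 18 + 24 + 13 + 18 + 20 − 16 = 95, so its missing entry is 99 − 95 = 4.
Row 1: -2 + 12 + 4 + 14 + 26 − 2 + 35 = 87, so its missing entry is 99 − 87 = 12.
Row 5: 3 − 1 + 13 + 13 + 7 + 15 + 33 = 83, so its missing entry is 99 − 83 = 16.
Column 2: 12 + 12 + 28 + 14 + 16 − 3 + 4 = 83, so its missing entry is 99 − 83 = 16.
Row 6: 6 + 16 + 18 + 0 + 17 + 10 + 11 = 78, so its missing entry is 99 − 78 = 21.

m = 16, x = 16, n = 21, y = 12, q = 4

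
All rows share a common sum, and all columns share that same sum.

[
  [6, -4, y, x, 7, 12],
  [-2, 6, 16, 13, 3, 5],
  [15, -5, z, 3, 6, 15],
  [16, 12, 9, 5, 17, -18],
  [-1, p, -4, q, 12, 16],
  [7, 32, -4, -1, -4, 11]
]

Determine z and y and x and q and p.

Rows 2 and 4 both sum to 41, so that's the common total.
Row 3: 15 − 5 + 3 + 6 + 15 = 34, so its missing entry is 41 − 34 = 7.
Column 3: 16 + 7 + 9 − 4 − 4 = 24, so its missing entry is 41 − 24 = 17.
Row 1: 6 − 4 + 17 + 7 + 12 = 38, so its missing entry is 41 − 38 = 3.
Column 4: 3 + 13 + 3 + 5 − 1 = 23, so its missing entry is 41 − 23 = 18.
Row 5: -1 − 4 + 18 + 12 + 16 = 41, so its missing entry is 41 − 41 = 0.

z = 7, y = 17, x = 3, q = 18, p = 0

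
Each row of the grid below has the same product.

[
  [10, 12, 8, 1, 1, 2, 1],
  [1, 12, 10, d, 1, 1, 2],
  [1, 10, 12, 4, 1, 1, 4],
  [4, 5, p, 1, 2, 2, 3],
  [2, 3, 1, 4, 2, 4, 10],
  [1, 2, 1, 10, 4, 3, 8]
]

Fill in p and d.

p = 8, d = 8

Rows 3 and 6 each multiply to 1920, so every row has product 1920.
Row 4: 4×5×1×2×2×3 = 240, so the missing entry is 1920 ÷ 240 = 8.
Row 2: 1×12×10×1×1×2 = 240, so the missing entry is 1920 ÷ 240 = 8.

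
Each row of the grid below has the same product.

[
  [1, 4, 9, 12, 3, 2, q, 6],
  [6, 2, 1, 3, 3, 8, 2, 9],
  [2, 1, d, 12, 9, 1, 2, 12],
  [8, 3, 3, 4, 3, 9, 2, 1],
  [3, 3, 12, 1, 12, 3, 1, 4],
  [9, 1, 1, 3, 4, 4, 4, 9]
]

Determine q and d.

Rows 4 and 5 each multiply to 15552, so every row has product 15552.
Row 1: 1×4×9×12×3×2×6 = 15552, so the missing entry is 15552 ÷ 15552 = 1.
Row 3: 2×1×12×9×1×2×12 = 5184, so the missing entry is 15552 ÷ 5184 = 3.

q = 1, d = 3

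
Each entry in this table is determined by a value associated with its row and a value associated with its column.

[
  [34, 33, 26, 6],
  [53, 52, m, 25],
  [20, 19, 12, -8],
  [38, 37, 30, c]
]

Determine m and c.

The difference between any two rows is the same in every column — this is an addition table with the headers hidden.
Row 2 minus row 1 is 52 − 33 = 19, so its entry in column 3 is 26 + 19 = 45.
Row 4 minus row 1 is 37 − 33 = 4, so its entry in column 4 is 6 + 4 = 10.

m = 45, c = 10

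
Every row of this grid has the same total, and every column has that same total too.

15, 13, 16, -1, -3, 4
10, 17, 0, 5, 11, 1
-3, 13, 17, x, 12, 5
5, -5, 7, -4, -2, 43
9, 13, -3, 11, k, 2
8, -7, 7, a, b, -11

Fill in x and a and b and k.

x = 0, a = 33, b = 14, k = 12

Rows 1 and 2 both sum to 44, so that's the common total.
Row 3 has -3 + 13 + 17 + 12 + 5 = 44; the blank must be 44 − 44 = 0.
Column 4 has -1 + 5 + 0 − 4 + 11 = 11; the blank must be 44 − 11 = 33.
Row 6 has 8 − 7 + 7 + 33 − 11 = 30; the blank must be 44 − 30 = 14.
Row 5 has 9 + 13 − 3 + 11 + 2 = 32; the blank must be 44 − 32 = 12.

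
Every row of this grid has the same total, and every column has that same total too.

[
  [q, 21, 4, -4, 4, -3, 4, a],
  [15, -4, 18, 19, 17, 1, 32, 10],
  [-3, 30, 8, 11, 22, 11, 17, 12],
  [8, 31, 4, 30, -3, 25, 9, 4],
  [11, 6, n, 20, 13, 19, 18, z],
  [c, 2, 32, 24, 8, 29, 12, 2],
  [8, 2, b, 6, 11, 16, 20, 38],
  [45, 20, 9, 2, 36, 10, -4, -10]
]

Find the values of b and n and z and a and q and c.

Rows 2 and 3 both sum to 108, so that's the common total.
The known cells in row 7 total 101, leaving 108 − 101 = 7 for the blank.
The known cells in column 3 total 82, leaving 108 − 82 = 26 for the blank.
The known cells in row 6 total 109, leaving 108 − 109 = -1 for the blank.
The known cells in column 1 total 83, leaving 108 − 83 = 25 for the blank.
The known cells in row 1 total 51, leaving 108 − 51 = 57 for the blank.
The known cells in row 5 total 113, leaving 108 − 113 = -5 for the blank.

b = 7, n = 26, z = -5, a = 57, q = 25, c = -1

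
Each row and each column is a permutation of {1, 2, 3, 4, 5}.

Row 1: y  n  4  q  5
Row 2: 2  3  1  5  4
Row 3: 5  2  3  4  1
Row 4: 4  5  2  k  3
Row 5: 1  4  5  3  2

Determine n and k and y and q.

n = 1, k = 1, y = 3, q = 2

For row 1, column 2: column 2 already has {2, 3, 4, 5}; that leaves 1.
Cell (4,4): row 4 already has {2, 3, 4, 5} → 1.
For row 1, column 4: column 4 already has {1, 3, 4, 5}; that leaves 2.
Cell (1,1): row 1 already has {1, 2, 4, 5} → 3.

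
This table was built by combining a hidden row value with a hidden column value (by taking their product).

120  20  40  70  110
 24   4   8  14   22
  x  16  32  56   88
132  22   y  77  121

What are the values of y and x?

y = 44, x = 96

Each row is a constant multiple of every other row — this is a multiplication table with the headers hidden.
Row 4 is 121/110 = 11/10 times row 1, so its entry in column 3 is 40 × 11/10 = 44.
Row 3 is 88/110 = 4/5 times row 1, so its entry in column 1 is 120 × 4/5 = 96.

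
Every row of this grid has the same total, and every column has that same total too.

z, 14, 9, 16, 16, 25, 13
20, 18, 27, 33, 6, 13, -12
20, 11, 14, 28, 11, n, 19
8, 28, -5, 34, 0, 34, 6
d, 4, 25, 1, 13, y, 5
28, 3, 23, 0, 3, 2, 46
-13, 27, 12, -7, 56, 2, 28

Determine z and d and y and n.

Rows 2 and 4 both sum to 105, so that's the common total.
Row 3: 20 + 11 + 14 + 28 + 11 + 19 = 103, so its missing entry is 105 − 103 = 2.
Column 6: 25 + 13 + 2 + 34 + 2 + 2 = 78, so its missing entry is 105 − 78 = 27.
Row 5: 4 + 25 + 1 + 13 + 27 + 5 = 75, so its missing entry is 105 − 75 = 30.
Row 1: 14 + 9 + 16 + 16 + 25 + 13 = 93, so its missing entry is 105 − 93 = 12.

z = 12, d = 30, y = 27, n = 2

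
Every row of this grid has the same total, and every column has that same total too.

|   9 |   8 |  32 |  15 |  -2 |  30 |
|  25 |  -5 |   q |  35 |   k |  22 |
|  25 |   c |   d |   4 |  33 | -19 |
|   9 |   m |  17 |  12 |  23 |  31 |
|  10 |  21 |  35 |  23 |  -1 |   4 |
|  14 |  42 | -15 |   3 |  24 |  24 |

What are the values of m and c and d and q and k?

Rows 1 and 5 both sum to 92, so that's the common total.
Row 4 has 9 + 17 + 12 + 23 + 31 = 92; the blank must be 92 − 92 = 0.
Column 2 has 8 − 5 + 0 + 21 + 42 = 66; the blank must be 92 − 66 = 26.
Column 5 has -2 + 33 + 23 − 1 + 24 = 77; the blank must be 92 − 77 = 15.
Row 2 has 25 − 5 + 35 + 15 + 22 = 92; the blank must be 92 − 92 = 0.
Row 3 has 25 + 26 + 4 + 33 − 19 = 69; the blank must be 92 − 69 = 23.

m = 0, c = 26, d = 23, q = 0, k = 15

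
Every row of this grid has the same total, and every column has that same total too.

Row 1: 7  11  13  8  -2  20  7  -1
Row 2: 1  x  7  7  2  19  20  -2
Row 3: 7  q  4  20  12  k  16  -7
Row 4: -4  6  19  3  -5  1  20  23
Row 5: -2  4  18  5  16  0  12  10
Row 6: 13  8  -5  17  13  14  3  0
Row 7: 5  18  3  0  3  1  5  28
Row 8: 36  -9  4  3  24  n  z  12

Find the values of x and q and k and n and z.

Rows 1 and 4 both sum to 63, so that's the common total.
Row 2: 1 + 7 + 7 + 2 + 19 + 20 − 2 = 54, so its missing entry is 63 − 54 = 9.
Column 2: 11 + 9 + 6 + 4 + 8 + 18 − 9 = 47, so its missing entry is 63 − 47 = 16.
Column 7: 7 + 20 + 16 + 20 + 12 + 3 + 5 = 83, so its missing entry is 63 − 83 = -20.
Row 8: 36 − 9 + 4 + 3 + 24 − 20 + 12 = 50, so its missing entry is 63 − 50 = 13.
Row 3: 7 + 16 + 4 + 20 + 12 + 16 − 7 = 68, so its missing entry is 63 − 68 = -5.

x = 9, q = 16, k = -5, n = 13, z = -20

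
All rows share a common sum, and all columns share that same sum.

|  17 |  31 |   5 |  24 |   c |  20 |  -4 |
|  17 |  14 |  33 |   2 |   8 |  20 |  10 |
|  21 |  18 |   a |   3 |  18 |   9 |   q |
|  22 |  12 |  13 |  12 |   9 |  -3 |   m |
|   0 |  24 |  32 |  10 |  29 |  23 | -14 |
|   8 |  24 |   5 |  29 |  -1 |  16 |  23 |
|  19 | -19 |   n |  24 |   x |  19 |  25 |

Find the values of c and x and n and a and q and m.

Rows 2 and 5 both sum to 104, so that's the common total.
Row 1 has 17 + 31 + 5 + 24 + 20 − 4 = 93; the blank must be 104 − 93 = 11.
Column 5 has 11 + 8 + 18 + 9 + 29 − 1 = 74; the blank must be 104 − 74 = 30.
Row 7 has 19 − 19 + 24 + 30 + 19 + 25 = 98; the blank must be 104 − 98 = 6.
Row 4 has 22 + 12 + 13 + 12 + 9 − 3 = 65; the blank must be 104 − 65 = 39.
Column 7 has -4 + 10 + 39 − 14 + 23 + 25 = 79; the blank must be 104 − 79 = 25.
Row 3 has 21 + 18 + 3 + 18 + 9 + 25 = 94; the blank must be 104 − 94 = 10.

c = 11, x = 30, n = 6, a = 10, q = 25, m = 39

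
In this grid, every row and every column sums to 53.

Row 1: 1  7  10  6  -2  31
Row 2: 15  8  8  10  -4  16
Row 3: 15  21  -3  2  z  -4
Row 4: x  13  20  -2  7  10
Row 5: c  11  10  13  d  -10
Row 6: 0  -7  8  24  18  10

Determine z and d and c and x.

z = 22, d = 12, c = 17, x = 5

The known cells in row 3 total 31, leaving 53 − 31 = 22 for the blank.
The known cells in column 5 total 41, leaving 53 − 41 = 12 for the blank.
The known cells in row 5 total 36, leaving 53 − 36 = 17 for the blank.
The known cells in row 4 total 48, leaving 53 − 48 = 5 for the blank.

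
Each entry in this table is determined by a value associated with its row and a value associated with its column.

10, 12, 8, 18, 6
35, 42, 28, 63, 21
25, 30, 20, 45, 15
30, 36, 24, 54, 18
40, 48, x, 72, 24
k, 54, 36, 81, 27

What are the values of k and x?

Each row is a constant multiple of every other row — this is a multiplication table with the headers hidden.
Row 6 is 81/18 = 9/2 times row 1, so its entry in column 1 is 10 × 9/2 = 45.
Row 5 is 72/18 = 4/1 times row 1, so its entry in column 3 is 8 × 4/1 = 32.

k = 45, x = 32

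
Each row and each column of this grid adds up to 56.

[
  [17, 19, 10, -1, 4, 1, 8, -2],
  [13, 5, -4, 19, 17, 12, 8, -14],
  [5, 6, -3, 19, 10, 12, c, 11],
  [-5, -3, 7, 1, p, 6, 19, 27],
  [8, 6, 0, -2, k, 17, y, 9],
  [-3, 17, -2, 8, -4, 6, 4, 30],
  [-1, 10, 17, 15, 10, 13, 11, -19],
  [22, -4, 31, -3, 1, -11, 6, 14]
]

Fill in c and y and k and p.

Row 3 has 5 + 6 − 3 + 19 + 10 + 12 + 11 = 60; the blank must be 56 − 60 = -4.
Column 7 has 8 + 8 − 4 + 19 + 4 + 11 + 6 = 52; the blank must be 56 − 52 = 4.
Row 5 has 8 + 6 + 0 − 2 + 17 + 4 + 9 = 42; the blank must be 56 − 42 = 14.
Row 4 has -5 − 3 + 7 + 1 + 6 + 19 + 27 = 52; the blank must be 56 − 52 = 4.

c = -4, y = 4, k = 14, p = 4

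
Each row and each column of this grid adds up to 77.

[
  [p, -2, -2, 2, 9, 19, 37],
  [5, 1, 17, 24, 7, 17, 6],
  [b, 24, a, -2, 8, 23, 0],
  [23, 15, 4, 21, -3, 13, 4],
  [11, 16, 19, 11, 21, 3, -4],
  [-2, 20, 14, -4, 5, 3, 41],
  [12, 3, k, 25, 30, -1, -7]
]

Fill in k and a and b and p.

k = 15, a = 10, b = 14, p = 14

Row 1 has -2 − 2 + 2 + 9 + 19 + 37 = 63; the blank must be 77 − 63 = 14.
Row 7 has 12 + 3 + 25 + 30 − 1 − 7 = 62; the blank must be 77 − 62 = 15.
Column 1 has 14 + 5 + 23 + 11 − 2 + 12 = 63; the blank must be 77 − 63 = 14.
Row 3 has 14 + 24 − 2 + 8 + 23 + 0 = 67; the blank must be 77 − 67 = 10.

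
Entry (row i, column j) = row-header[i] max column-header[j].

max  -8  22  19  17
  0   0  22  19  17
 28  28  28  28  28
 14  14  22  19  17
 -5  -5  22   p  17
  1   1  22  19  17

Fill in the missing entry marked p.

max(-5, 19) = 19.

19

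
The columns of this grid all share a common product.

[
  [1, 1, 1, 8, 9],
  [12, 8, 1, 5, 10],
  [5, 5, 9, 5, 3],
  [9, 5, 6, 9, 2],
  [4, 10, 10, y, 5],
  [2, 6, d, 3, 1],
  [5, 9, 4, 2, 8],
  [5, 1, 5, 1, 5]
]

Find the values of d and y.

d = 10, y = 10

Columns 1 and 2 each multiply to 108000, so every column has product 108000.
Column 3: 1×1×9×6×10×4×5 = 10800, so the missing entry is 108000 ÷ 10800 = 10.
Column 4: 8×5×5×9×3×2×1 = 10800, so the missing entry is 108000 ÷ 10800 = 10.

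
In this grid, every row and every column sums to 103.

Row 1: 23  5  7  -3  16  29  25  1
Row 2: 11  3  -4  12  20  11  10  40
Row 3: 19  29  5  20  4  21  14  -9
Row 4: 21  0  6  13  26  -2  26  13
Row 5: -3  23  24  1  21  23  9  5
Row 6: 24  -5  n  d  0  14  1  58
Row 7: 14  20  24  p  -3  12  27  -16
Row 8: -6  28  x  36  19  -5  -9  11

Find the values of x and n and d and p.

x = 29, n = 12, d = -1, p = 25

Row 7: 14 + 20 + 24 − 3 + 12 + 27 − 16 = 78, so its missing entry is 103 − 78 = 25.
Column 4: -3 + 12 + 20 + 13 + 1 + 25 + 36 = 104, so its missing entry is 103 − 104 = -1.
Row 8: -6 + 28 + 36 + 19 − 5 − 9 + 11 = 74, so its missing entry is 103 − 74 = 29.
Row 6: 24 − 5 − 1 + 0 + 14 + 1 + 58 = 91, so its missing entry is 103 − 91 = 12.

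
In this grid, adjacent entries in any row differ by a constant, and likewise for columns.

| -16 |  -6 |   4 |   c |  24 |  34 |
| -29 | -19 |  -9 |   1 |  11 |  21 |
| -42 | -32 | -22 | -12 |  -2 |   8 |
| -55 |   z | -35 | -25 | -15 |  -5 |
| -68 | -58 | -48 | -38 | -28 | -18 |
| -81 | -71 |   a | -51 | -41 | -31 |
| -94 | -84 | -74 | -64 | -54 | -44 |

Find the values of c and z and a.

c = 14, z = -45, a = -61

Along each row the entries change by 10 per step; down each column they change by -13.
Row 1: from -16 at column 1, stepping by 10 to column 4 gives 14.
Row 4: from -55 at column 1, stepping by 10 to column 2 gives -45.
Row 6: from -81 at column 1, stepping by 10 to column 3 gives -61.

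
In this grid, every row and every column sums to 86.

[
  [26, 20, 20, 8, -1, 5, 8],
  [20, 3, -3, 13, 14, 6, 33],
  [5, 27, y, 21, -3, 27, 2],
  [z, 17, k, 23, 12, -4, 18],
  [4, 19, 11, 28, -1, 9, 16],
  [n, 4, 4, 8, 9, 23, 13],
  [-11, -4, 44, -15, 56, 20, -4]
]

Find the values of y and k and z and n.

y = 7, k = 3, z = 17, n = 25

The known cells in row 6 total 61, leaving 86 − 61 = 25 for the blank.
The known cells in column 1 total 69, leaving 86 − 69 = 17 for the blank.
The known cells in row 4 total 83, leaving 86 − 83 = 3 for the blank.
The known cells in row 3 total 79, leaving 86 − 79 = 7 for the blank.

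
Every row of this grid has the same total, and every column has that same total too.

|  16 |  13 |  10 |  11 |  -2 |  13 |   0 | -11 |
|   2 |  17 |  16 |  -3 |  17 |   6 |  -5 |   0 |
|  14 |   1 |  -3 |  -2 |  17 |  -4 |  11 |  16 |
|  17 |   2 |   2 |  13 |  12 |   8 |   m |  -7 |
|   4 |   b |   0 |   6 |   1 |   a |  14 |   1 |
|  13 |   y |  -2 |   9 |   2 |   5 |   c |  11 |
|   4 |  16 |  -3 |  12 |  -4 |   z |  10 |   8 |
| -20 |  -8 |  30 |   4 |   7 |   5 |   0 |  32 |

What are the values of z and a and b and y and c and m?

z = 7, a = 10, b = 14, y = -5, c = 17, m = 3

Rows 1 and 2 both sum to 50, so that's the common total.
The known cells in row 7 total 43, leaving 50 − 43 = 7 for the blank.
The known cells in column 6 total 40, leaving 50 − 40 = 10 for the blank.
The known cells in row 4 total 47, leaving 50 − 47 = 3 for the blank.
The known cells in column 7 total 33, leaving 50 − 33 = 17 for the blank.
The known cells in row 6 total 55, leaving 50 − 55 = -5 for the blank.
The known cells in row 5 total 36, leaving 50 − 36 = 14 for the blank.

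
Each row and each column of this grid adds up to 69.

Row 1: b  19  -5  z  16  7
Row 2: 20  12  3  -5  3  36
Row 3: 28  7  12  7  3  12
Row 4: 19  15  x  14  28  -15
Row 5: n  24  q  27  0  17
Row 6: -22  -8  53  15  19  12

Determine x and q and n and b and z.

x = 8, q = -2, n = 3, b = 21, z = 11

Column 4: -5 + 7 + 14 + 27 + 15 = 58, so its missing entry is 69 − 58 = 11.
Row 1: 19 − 5 + 11 + 16 + 7 = 48, so its missing entry is 69 − 48 = 21.
Column 1: 21 + 20 + 28 + 19 − 22 = 66, so its missing entry is 69 − 66 = 3.
Row 5: 3 + 24 + 27 + 0 + 17 = 71, so its missing entry is 69 − 71 = -2.
Row 4: 19 + 15 + 14 + 28 − 15 = 61, so its missing entry is 69 − 61 = 8.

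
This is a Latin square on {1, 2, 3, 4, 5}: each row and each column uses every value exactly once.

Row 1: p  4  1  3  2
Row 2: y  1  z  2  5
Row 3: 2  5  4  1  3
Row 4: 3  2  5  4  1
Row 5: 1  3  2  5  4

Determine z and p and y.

z = 3, p = 5, y = 4

Cell (2,3): column 3 already has {1, 2, 4, 5} → 3.
Cell (2,1): row 2 already has {1, 2, 3, 5} → 4.
At (row 1, col 1): row 1 already has {1, 2, 3, 4}, so the value is 5.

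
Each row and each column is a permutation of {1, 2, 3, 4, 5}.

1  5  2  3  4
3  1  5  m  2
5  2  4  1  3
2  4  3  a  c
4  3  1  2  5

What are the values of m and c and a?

m = 4, c = 1, a = 5

Cell (2,4): row 2 already has {1, 2, 3, 5} → 4.
Cell (4,4): column 4 already has {1, 2, 3, 4} → 5.
For row 4, column 5: row 4 already has {2, 3, 4, 5}; that leaves 1.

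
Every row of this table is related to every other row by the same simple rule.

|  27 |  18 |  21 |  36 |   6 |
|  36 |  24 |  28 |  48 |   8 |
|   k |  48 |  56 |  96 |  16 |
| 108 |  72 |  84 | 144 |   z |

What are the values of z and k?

Each row is a constant multiple of every other row — this is a multiplication table with the headers hidden.
Row 4 is 144/36 = 4/1 times row 1, so its entry in column 5 is 6 × 4/1 = 24.
Row 3 is 96/36 = 8/3 times row 1, so its entry in column 1 is 27 × 8/3 = 72.

z = 24, k = 72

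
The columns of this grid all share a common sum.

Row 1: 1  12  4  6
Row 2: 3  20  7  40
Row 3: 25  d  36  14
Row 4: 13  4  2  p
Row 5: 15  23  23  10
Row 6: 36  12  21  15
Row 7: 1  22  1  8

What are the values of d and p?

d = 1, p = 1

Column 1 sums to 94 and so does column 3; that's the common total.
In column 2 the known cells total 93, leaving 94 − 93 = 1.
In column 4 the known cells total 93, leaving 94 − 93 = 1.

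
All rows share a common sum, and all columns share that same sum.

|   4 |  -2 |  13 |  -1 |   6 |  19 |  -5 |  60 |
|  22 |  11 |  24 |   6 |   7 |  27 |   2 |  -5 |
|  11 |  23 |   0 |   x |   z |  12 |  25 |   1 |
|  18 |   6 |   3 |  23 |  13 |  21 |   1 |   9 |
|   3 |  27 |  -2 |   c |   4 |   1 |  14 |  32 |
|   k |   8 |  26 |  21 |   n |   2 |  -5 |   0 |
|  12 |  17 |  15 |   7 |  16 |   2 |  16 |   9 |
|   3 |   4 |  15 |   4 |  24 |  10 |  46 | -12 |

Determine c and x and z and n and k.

Rows 1 and 2 both sum to 94, so that's the common total.
The known cells in row 5 total 79, leaving 94 − 79 = 15 for the blank.
The known cells in column 4 total 75, leaving 94 − 75 = 19 for the blank.
The known cells in row 3 total 91, leaving 94 − 91 = 3 for the blank.
The known cells in column 5 total 73, leaving 94 − 73 = 21 for the blank.
The known cells in row 6 total 73, leaving 94 − 73 = 21 for the blank.

c = 15, x = 19, z = 3, n = 21, k = 21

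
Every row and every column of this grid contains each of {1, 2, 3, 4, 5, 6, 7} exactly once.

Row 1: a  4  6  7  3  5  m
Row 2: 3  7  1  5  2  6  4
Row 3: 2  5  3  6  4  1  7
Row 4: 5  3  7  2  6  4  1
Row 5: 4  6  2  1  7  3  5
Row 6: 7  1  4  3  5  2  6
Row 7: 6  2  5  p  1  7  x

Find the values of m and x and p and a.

m = 2, x = 3, p = 4, a = 1

For row 7, column 4: column 4 already has {1, 2, 3, 5, 6, 7}; that leaves 4.
At (row 7, col 7): row 7 already has {1, 2, 4, 5, 6, 7}, so the value is 3.
For row 1, column 1: column 1 already has {2, 3, 4, 5, 6, 7}; that leaves 1.
For row 1, column 7: row 1 already has {1, 3, 4, 5, 6, 7}; that leaves 2.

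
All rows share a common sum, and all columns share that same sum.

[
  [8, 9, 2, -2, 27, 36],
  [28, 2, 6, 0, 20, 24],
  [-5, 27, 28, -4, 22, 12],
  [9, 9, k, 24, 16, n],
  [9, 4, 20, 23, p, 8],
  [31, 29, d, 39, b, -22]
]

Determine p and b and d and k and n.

p = 16, b = -21, d = 24, k = 0, n = 22

Rows 1 and 2 both sum to 80, so that's the common total.
Row 5: 9 + 4 + 20 + 23 + 8 = 64, so its missing entry is 80 − 64 = 16.
Column 5: 27 + 20 + 22 + 16 + 16 = 101, so its missing entry is 80 − 101 = -21.
Column 6: 36 + 24 + 12 + 8 − 22 = 58, so its missing entry is 80 − 58 = 22.
Row 4: 9 + 9 + 24 + 16 + 22 = 80, so its missing entry is 80 − 80 = 0.
Row 6: 31 + 29 + 39 − 21 − 22 = 56, so its missing entry is 80 − 56 = 24.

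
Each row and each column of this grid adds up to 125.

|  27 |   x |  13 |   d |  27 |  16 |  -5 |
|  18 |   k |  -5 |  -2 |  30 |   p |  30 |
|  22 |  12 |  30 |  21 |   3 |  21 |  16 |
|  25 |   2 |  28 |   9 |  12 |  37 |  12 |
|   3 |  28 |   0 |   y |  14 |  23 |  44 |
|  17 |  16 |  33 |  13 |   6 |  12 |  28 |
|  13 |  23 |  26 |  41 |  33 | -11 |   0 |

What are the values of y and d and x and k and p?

y = 13, d = 30, x = 17, k = 27, p = 27

The known cells in column 6 total 98, leaving 125 − 98 = 27 for the blank.
The known cells in row 5 total 112, leaving 125 − 112 = 13 for the blank.
The known cells in row 2 total 98, leaving 125 − 98 = 27 for the blank.
The known cells in column 2 total 108, leaving 125 − 108 = 17 for the blank.
The known cells in row 1 total 95, leaving 125 − 95 = 30 for the blank.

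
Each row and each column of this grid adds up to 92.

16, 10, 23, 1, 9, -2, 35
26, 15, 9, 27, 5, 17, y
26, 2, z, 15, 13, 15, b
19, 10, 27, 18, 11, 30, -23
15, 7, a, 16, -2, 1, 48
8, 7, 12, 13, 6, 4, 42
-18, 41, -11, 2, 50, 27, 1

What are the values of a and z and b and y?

a = 7, z = 25, b = -4, y = -7

Row 2: 26 + 15 + 9 + 27 + 5 + 17 = 99, so its missing entry is 92 − 99 = -7.
Column 7: 35 − 7 − 23 + 48 + 42 + 1 = 96, so its missing entry is 92 − 96 = -4.
Row 5: 15 + 7 + 16 − 2 + 1 + 48 = 85, so its missing entry is 92 − 85 = 7.
Row 3: 26 + 2 + 15 + 13 + 15 − 4 = 67, so its missing entry is 92 − 67 = 25.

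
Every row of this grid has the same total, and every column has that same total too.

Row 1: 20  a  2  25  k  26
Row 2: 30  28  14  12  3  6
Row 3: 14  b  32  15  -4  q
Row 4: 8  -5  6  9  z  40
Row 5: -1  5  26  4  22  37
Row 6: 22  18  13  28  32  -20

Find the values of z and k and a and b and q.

z = 35, k = 5, a = 15, b = 32, q = 4

Rows 2 and 5 both sum to 93, so that's the common total.
The known cells in row 4 total 58, leaving 93 − 58 = 35 for the blank.
The known cells in column 5 total 88, leaving 93 − 88 = 5 for the blank.
The known cells in row 1 total 78, leaving 93 − 78 = 15 for the blank.
The known cells in column 2 total 61, leaving 93 − 61 = 32 for the blank.
The known cells in row 3 total 89, leaving 93 − 89 = 4 for the blank.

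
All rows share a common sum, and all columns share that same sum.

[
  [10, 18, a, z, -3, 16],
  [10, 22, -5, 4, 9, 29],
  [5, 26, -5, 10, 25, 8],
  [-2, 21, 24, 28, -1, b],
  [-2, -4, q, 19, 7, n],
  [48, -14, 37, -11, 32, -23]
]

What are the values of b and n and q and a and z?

Rows 2 and 3 both sum to 69, so that's the common total.
The known cells in column 4 total 50, leaving 69 − 50 = 19 for the blank.
The known cells in row 1 total 60, leaving 69 − 60 = 9 for the blank.
The known cells in column 3 total 60, leaving 69 − 60 = 9 for the blank.
The known cells in row 5 total 29, leaving 69 − 29 = 40 for the blank.
The known cells in row 4 total 70, leaving 69 − 70 = -1 for the blank.

b = -1, n = 40, q = 9, a = 9, z = 19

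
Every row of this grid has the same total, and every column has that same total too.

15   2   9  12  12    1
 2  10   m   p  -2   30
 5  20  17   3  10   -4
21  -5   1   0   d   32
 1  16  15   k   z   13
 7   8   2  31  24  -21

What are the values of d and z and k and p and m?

d = 2, z = 5, k = 1, p = 4, m = 7

Rows 1 and 3 both sum to 51, so that's the common total.
The known cells in column 3 total 44, leaving 51 − 44 = 7 for the blank.
The known cells in row 4 total 49, leaving 51 − 49 = 2 for the blank.
The known cells in column 5 total 46, leaving 51 − 46 = 5 for the blank.
The known cells in row 5 total 50, leaving 51 − 50 = 1 for the blank.
The known cells in row 2 total 47, leaving 51 − 47 = 4 for the blank.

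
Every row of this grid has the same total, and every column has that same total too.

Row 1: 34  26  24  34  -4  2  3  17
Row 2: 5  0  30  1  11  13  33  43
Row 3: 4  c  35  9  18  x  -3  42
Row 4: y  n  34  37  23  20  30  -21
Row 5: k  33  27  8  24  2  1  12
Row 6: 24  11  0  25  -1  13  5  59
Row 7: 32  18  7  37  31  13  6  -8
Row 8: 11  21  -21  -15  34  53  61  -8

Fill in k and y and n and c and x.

k = 29, y = -3, n = 16, c = 11, x = 20

Rows 1 and 2 both sum to 136, so that's the common total.
The known cells in row 5 total 107, leaving 136 − 107 = 29 for the blank.
The known cells in column 1 total 139, leaving 136 − 139 = -3 for the blank.
The known cells in row 4 total 120, leaving 136 − 120 = 16 for the blank.
The known cells in column 2 total 125, leaving 136 − 125 = 11 for the blank.
The known cells in row 3 total 116, leaving 136 − 116 = 20 for the blank.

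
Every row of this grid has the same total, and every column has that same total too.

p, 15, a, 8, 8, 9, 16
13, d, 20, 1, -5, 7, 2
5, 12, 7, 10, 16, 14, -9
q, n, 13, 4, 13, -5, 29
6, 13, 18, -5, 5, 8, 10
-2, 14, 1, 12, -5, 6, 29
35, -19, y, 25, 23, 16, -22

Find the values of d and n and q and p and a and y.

Rows 3 and 5 both sum to 55, so that's the common total.
Row 7: 35 − 19 + 25 + 23 + 16 − 22 = 58, so its missing entry is 55 − 58 = -3.
Row 2: 13 + 20 + 1 − 5 + 7 + 2 = 38, so its missing entry is 55 − 38 = 17.
Column 2: 15 + 17 + 12 + 13 + 14 − 19 = 52, so its missing entry is 55 − 52 = 3.
Row 4: 3 + 13 + 4 + 13 − 5 + 29 = 57, so its missing entry is 55 − 57 = -2.
Column 1: 13 + 5 − 2 + 6 − 2 + 35 = 55, so its missing entry is 55 − 55 = 0.
Row 1: 0 + 15 + 8 + 8 + 9 + 16 = 56, so its missing entry is 55 − 56 = -1.

d = 17, n = 3, q = -2, p = 0, a = -1, y = -3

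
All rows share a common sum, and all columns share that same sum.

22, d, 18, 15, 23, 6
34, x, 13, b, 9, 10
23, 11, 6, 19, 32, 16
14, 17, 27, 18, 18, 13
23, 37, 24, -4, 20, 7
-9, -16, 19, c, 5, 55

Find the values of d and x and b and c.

Rows 3 and 4 both sum to 107, so that's the common total.
Row 1 has 22 + 18 + 15 + 23 + 6 = 84; the blank must be 107 − 84 = 23.
Row 6 has -9 − 16 + 19 + 5 + 55 = 54; the blank must be 107 − 54 = 53.
Column 2 has 23 + 11 + 17 + 37 − 16 = 72; the blank must be 107 − 72 = 35.
Row 2 has 34 + 35 + 13 + 9 + 10 = 101; the blank must be 107 − 101 = 6.

d = 23, x = 35, b = 6, c = 53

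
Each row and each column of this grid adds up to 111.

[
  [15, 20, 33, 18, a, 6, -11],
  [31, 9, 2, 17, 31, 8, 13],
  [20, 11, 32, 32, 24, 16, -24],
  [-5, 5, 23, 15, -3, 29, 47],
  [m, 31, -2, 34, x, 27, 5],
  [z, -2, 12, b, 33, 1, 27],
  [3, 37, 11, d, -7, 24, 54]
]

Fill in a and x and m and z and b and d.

a = 30, x = 3, m = 13, z = 34, b = 6, d = -11

The known cells in row 1 total 81, leaving 111 − 81 = 30 for the blank.
The known cells in column 5 total 108, leaving 111 − 108 = 3 for the blank.
The known cells in row 5 total 98, leaving 111 − 98 = 13 for the blank.
The known cells in column 1 total 77, leaving 111 − 77 = 34 for the blank.
The known cells in row 6 total 105, leaving 111 − 105 = 6 for the blank.
The known cells in row 7 total 122, leaving 111 − 122 = -11 for the blank.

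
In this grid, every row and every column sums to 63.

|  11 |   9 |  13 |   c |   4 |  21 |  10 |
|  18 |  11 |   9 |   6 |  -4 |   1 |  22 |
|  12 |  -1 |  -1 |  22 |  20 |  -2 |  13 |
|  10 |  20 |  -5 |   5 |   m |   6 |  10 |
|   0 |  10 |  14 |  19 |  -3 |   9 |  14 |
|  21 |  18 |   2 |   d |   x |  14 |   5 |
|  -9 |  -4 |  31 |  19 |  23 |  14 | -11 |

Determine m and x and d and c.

The known cells in row 1 total 68, leaving 63 − 68 = -5 for the blank.
The known cells in column 4 total 66, leaving 63 − 66 = -3 for the blank.
The known cells in row 6 total 57, leaving 63 − 57 = 6 for the blank.
The known cells in row 4 total 46, leaving 63 − 46 = 17 for the blank.

m = 17, x = 6, d = -3, c = -5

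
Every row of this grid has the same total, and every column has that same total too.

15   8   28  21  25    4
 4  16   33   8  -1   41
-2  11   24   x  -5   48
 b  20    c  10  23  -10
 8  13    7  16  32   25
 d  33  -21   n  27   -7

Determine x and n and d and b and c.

x = 25, n = 21, d = 48, b = 28, c = 30

Rows 1 and 2 both sum to 101, so that's the common total.
Row 3 has -2 + 11 + 24 − 5 + 48 = 76; the blank must be 101 − 76 = 25.
Column 4 has 21 + 8 + 25 + 10 + 16 = 80; the blank must be 101 − 80 = 21.
Row 6 has 33 − 21 + 21 + 27 − 7 = 53; the blank must be 101 − 53 = 48.
Column 1 has 15 + 4 − 2 + 8 + 48 = 73; the blank must be 101 − 73 = 28.
Row 4 has 28 + 20 + 10 + 23 − 10 = 71; the blank must be 101 − 71 = 30.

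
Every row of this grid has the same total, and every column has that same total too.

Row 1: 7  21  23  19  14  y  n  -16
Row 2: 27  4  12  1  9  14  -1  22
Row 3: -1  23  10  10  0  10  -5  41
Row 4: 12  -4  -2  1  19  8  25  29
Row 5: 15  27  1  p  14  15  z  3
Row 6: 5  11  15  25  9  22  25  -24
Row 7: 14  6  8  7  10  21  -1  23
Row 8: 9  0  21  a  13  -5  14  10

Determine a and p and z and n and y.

Rows 2 and 3 both sum to 88, so that's the common total.
The known cells in row 8 total 62, leaving 88 − 62 = 26 for the blank.
The known cells in column 4 total 89, leaving 88 − 89 = -1 for the blank.
The known cells in row 5 total 74, leaving 88 − 74 = 14 for the blank.
The known cells in column 7 total 71, leaving 88 − 71 = 17 for the blank.
The known cells in row 1 total 85, leaving 88 − 85 = 3 for the blank.

a = 26, p = -1, z = 14, n = 17, y = 3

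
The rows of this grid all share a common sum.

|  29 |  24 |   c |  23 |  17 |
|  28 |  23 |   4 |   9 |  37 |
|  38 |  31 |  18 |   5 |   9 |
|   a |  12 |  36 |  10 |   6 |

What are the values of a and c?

a = 37, c = 8

Row 2 sums to 101 and so does row 3; that's the common total.
In row 4 the known cells total 64, leaving 101 − 64 = 37.
In row 1 the known cells total 93, leaving 101 − 93 = 8.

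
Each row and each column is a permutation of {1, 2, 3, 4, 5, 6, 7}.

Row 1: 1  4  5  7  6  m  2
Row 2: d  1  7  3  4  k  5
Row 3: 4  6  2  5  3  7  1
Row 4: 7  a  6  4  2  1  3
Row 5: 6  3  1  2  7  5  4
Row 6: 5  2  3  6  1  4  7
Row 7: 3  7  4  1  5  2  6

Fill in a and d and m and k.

a = 5, d = 2, m = 3, k = 6

For row 2, column 1: column 1 already has {1, 3, 4, 5, 6, 7}; that leaves 2.
For row 4, column 2: row 4 already has {1, 2, 3, 4, 6, 7}; that leaves 5.
Cell (1,6): row 1 already has {1, 2, 4, 5, 6, 7} → 3.
Cell (2,6): row 2 already has {1, 2, 3, 4, 5, 7} → 6.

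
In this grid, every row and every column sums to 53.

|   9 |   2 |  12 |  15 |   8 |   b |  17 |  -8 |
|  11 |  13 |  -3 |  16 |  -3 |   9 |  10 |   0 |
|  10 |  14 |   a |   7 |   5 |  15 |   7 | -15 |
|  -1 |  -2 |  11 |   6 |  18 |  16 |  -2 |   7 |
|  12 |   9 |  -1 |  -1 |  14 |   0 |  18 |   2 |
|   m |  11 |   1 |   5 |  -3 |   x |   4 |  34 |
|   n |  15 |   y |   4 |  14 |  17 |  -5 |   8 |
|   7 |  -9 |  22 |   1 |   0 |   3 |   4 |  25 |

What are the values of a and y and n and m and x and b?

a = 10, y = 1, n = -1, m = 6, x = -5, b = -2

Row 3: 10 + 14 + 7 + 5 + 15 + 7 − 15 = 43, so its missing entry is 53 − 43 = 10.
Column 3: 12 − 3 + 10 + 11 − 1 + 1 + 22 = 52, so its missing entry is 53 − 52 = 1.
Row 1: 9 + 2 + 12 + 15 + 8 + 17 − 8 = 55, so its missing entry is 53 − 55 = -2.
Column 6: -2 + 9 + 15 + 16 + 0 + 17 + 3 = 58, so its missing entry is 53 − 58 = -5.
Row 6: 11 + 1 + 5 − 3 − 5 + 4 + 34 = 47, so its missing entry is 53 − 47 = 6.
Row 7: 15 + 1 + 4 + 14 + 17 − 5 + 8 = 54, so its missing entry is 53 − 54 = -1.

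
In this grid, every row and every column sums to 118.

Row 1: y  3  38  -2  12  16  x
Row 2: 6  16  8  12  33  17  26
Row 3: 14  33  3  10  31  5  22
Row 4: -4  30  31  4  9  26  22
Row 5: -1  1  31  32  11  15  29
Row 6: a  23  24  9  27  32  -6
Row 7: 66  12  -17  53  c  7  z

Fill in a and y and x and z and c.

The known cells in column 5 total 123, leaving 118 − 123 = -5 for the blank.
The known cells in row 6 total 109, leaving 118 − 109 = 9 for the blank.
The known cells in column 1 total 90, leaving 118 − 90 = 28 for the blank.
The known cells in row 1 total 95, leaving 118 − 95 = 23 for the blank.
The known cells in row 7 total 116, leaving 118 − 116 = 2 for the blank.

a = 9, y = 28, x = 23, z = 2, c = -5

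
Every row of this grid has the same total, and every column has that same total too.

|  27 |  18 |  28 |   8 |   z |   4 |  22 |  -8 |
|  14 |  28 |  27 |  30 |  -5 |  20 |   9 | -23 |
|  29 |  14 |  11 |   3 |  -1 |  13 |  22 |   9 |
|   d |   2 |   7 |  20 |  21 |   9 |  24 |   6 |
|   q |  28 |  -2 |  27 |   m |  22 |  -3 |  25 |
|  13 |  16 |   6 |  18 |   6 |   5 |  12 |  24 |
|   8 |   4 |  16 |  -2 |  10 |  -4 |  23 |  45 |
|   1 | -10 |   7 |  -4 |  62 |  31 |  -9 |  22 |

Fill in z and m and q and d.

z = 1, m = 6, q = -3, d = 11

Rows 2 and 3 both sum to 100, so that's the common total.
Row 1: 27 + 18 + 28 + 8 + 4 + 22 − 8 = 99, so its missing entry is 100 − 99 = 1.
Column 5: 1 − 5 − 1 + 21 + 6 + 10 + 62 = 94, so its missing entry is 100 − 94 = 6.
Row 5: 28 − 2 + 27 + 6 + 22 − 3 + 25 = 103, so its missing entry is 100 − 103 = -3.
Row 4: 2 + 7 + 20 + 21 + 9 + 24 + 6 = 89, so its missing entry is 100 − 89 = 11.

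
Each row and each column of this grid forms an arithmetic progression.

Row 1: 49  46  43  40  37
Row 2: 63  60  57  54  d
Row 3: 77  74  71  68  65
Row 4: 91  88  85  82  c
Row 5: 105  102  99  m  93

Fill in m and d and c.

m = 96, d = 51, c = 79

Along each row the entries change by -3 per step; down each column they change by 14.
Row 5: from 105 at column 1, stepping by -3 to column 4 gives 96.
Row 2: from 63 at column 1, stepping by -3 to column 5 gives 51.
Row 4: from 91 at column 1, stepping by -3 to column 5 gives 79.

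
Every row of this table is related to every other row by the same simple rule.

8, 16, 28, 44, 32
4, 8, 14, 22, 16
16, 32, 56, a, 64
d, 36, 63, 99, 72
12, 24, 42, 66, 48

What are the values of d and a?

d = 18, a = 88

Each row is a constant multiple of every other row — this is a multiplication table with the headers hidden.
Row 4 is 72/32 = 9/4 times row 1, so its entry in column 1 is 8 × 9/4 = 18.
Row 3 is 64/32 = 2/1 times row 1, so its entry in column 4 is 44 × 2/1 = 88.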